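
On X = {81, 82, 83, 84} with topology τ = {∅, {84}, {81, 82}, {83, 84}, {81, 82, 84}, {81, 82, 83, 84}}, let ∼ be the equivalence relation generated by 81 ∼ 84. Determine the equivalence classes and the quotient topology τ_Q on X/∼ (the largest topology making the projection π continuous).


X/∼ = {[81=84], [82], [83]}; |τ_Q| = 3.

Equivalence classes: [81=84], [82], [83].
Quotient map π: X → X/∼ sends 81 ↦ [81=84], 82 ↦ [82], 83 ↦ [83], 84 ↦ [81=84].
For each subset V ⊆ X/∼, compute π^{-1}(V) ⊆ X and check whether π^{-1}(V) ∈ τ. V is open in τ_Q iff π^{-1}(V) ∈ τ.
  V = {}: π^{-1}(V) = ∅ ∈ τ ✓.
  V = {[81=84]}: π^{-1}(V) = {81, 84} ∉ τ ✗.
  V = {[82]}: π^{-1}(V) = {82} ∉ τ ✗.
  V = {[81=84], [82]}: π^{-1}(V) = {81, 82, 84} ∈ τ ✓.
  V = {[83]}: π^{-1}(V) = {83} ∉ τ ✗.
  V = {[81=84], [83]}: π^{-1}(V) = {81, 83, 84} ∉ τ ✗.
  V = {[82], [83]}: π^{-1}(V) = {82, 83} ∉ τ ✗.
  V = {[81=84], [82], [83]}: π^{-1}(V) = {81, 82, 83, 84} ∈ τ ✓.
Open sets in the quotient: τ_Q = {{}, {[81=84], [82]}, {[81=84], [82], [83]}} (3 elements).


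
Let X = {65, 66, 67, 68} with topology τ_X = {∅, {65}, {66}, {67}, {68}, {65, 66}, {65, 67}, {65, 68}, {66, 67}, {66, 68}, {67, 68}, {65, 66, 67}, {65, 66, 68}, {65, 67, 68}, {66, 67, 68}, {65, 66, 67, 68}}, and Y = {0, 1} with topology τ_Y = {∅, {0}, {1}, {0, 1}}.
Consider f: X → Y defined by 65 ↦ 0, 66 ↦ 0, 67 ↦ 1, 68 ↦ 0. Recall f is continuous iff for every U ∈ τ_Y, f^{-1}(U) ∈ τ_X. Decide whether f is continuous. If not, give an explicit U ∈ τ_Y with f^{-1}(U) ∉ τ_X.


f IS continuous.

Compute f^{-1}(U) for each U ∈ τ_Y:
  U = ∅: f^{-1}(U) = ∅ ∈ τ_X ✓.
  U = {0}: f^{-1}(U) = {65, 66, 68} ∈ τ_X ✓.
  U = {1}: f^{-1}(U) = {67} ∈ τ_X ✓.
  U = {0, 1}: f^{-1}(U) = {65, 66, 67, 68} ∈ τ_X ✓.
Every preimage lies in τ_X, so f IS continuous.


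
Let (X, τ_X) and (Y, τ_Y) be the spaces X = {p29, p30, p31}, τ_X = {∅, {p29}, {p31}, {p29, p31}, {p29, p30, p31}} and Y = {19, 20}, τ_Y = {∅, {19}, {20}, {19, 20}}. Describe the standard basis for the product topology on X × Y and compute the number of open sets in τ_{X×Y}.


Basis B = {∅ × ∅, {p29} × {19}, {p29} × {20}, {p31} × {19}, {p31} × {20}, {p29} × {19, 20}, {p29, p31} × {19}, {p29, p31} × {20}, {p31} × {19, 20}, {p29, p30, p31} × {19}, {p29, p30, p31} × {20}, {p29, p31} × {19, 20}, {p29, p30, p31} × {19, 20}}; |τ_{X×Y}| = 25.

Enumerate products U × V with U ∈ τ_X, V ∈ τ_Y (deduplicated):
  ∅ × ∅ = {} (∅)
  {p29} × {19} = {(p29,19)}
  {p29} × {20} = {(p29,20)}
  {p31} × {19} = {(p31,19)}
  {p31} × {20} = {(p31,20)}
  {p29} × {19, 20} = {(p29,19), (p29,20)}
  {p29, p31} × {19} = {(p29,19), (p31,19)}
  {p29, p31} × {20} = {(p29,20), (p31,20)}
  {p31} × {19, 20} = {(p31,19), (p31,20)}
  {p29, p30, p31} × {19} = {(p29,19), (p30,19), (p31,19)}
  {p29, p30, p31} × {20} = {(p29,20), (p30,20), (p31,20)}
  {p29, p31} × {19, 20} = {(p29,19), (p29,20), (p31,19), (p31,20)}
  {p29, p30, p31} × {19, 20} = {(p29,19), (p29,20), (p30,19), (p30,20), (p31,19), (p31,20)}
These 13 distinct sets form the basis B.
Close under arbitrary unions to get τ_{X×Y}; counting gives |τ_{X×Y}| = 25.


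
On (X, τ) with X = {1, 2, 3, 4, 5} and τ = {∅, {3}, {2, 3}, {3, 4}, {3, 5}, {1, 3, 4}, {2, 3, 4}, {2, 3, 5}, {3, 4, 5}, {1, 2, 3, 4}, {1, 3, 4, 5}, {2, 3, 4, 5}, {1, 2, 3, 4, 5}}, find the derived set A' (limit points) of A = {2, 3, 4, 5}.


A' = {1, 2, 4, 5}

For each x ∈ X, list the open sets U ∈ τ with x ∈ U, then check whether U ∩ (A ∖ {x}) ≠ ∅ for every such U.
  x = 1: opens ∋ x are {1, 3, 4}, {1, 2, 3, 4}, {1, 3, 4, 5}, {1, 2, 3, 4, 5}; each meets A ∖ {1}, so x IS a limit point.
  x = 2: opens ∋ x are {2, 3}, {2, 3, 4}, {2, 3, 5}, {1, 2, 3, 4}, {2, 3, 4, 5}, {1, 2, 3, 4, 5}; each meets A ∖ {2}, so x IS a limit point.
  x = 3: open {3} ∋ x has {3} ∩ (A ∖ {3}) = ∅, so x is NOT a limit point.
  x = 4: opens ∋ x are {3, 4}, {1, 3, 4}, {2, 3, 4}, {3, 4, 5}, {1, 2, 3, 4}, {1, 3, 4, 5}, {2, 3, 4, 5}, {1, 2, 3, 4, 5}; each meets A ∖ {4}, so x IS a limit point.
  x = 5: opens ∋ x are {3, 5}, {2, 3, 5}, {3, 4, 5}, {1, 3, 4, 5}, {2, 3, 4, 5}, {1, 2, 3, 4, 5}; each meets A ∖ {5}, so x IS a limit point.
Collecting: A' = {1, 2, 4, 5}.


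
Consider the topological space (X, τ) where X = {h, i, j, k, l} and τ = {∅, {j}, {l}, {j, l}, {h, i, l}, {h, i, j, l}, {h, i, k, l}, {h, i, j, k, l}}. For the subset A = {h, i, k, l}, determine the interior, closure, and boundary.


int(A) = {h, i, k, l}, cl(A) = {h, i, k, l}, ∂A = ∅.

Closed sets in (X, τ) are complements of opens:
  closed(X, τ) = {∅, {j}, {k}, {j, k}, {h, i, k}, {h, i, j, k}, {h, i, k, l}, {h, i, j, k, l}}.
int(A) = ⋃ {U ∈ τ : U ⊆ A}. Opens contained in A: ∅, {l}, {h, i, l}, {h, i, k, l}.
Taking the union of these: int(A) = {h, i, k, l}.
cl(A) = ⋂ {C closed : A ⊆ C}. Closed sets containing A: {h, i, k, l}, {h, i, j, k, l}.
Intersecting these: cl(A) = {h, i, k, l}.
∂A = cl(A) ∖ int(A) = {h, i, k, l} ∖ {h, i, k, l} = ∅.


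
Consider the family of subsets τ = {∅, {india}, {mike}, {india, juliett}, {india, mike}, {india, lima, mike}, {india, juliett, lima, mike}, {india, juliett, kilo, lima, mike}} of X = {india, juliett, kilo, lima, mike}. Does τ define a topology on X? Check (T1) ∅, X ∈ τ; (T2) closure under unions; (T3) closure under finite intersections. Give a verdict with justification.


τ is NOT a topology on X.

Axiom (T1): ∅ ∈ τ? Yes; X ∈ τ? Yes.
Axiom (T2/T3): check pairwise unions and intersections of members of τ.
Counterexample for (T2): {mike} ∪ {india, juliett} = {india, juliett, mike} ∉ τ. Therefore τ is NOT a topology.


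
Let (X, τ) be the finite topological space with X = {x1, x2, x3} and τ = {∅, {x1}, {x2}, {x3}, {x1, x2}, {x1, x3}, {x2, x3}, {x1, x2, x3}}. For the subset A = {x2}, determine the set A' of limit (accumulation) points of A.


A' = ∅

For each x ∈ X, list the open sets U ∈ τ with x ∈ U, then check whether U ∩ (A ∖ {x}) ≠ ∅ for every such U.
  x = x1: open {x1} ∋ x has {x1} ∩ (A ∖ {x1}) = ∅, so x is NOT a limit point.
  x = x2: open {x2} ∋ x has {x2} ∩ (A ∖ {x2}) = ∅, so x is NOT a limit point.
  x = x3: open {x3} ∋ x has {x3} ∩ (A ∖ {x3}) = ∅, so x is NOT a limit point.
Collecting: A' = ∅.


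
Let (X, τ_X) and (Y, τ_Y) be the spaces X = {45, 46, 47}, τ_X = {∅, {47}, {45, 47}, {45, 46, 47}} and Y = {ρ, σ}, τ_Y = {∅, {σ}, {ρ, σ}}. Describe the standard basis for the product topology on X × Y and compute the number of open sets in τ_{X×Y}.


Basis B = {∅ × ∅, {47} × {σ}, {45, 47} × {σ}, {47} × {ρ, σ}, {45, 46, 47} × {σ}, {45, 47} × {ρ, σ}, {45, 46, 47} × {ρ, σ}}; |τ_{X×Y}| = 10.

Enumerate products U × V with U ∈ τ_X, V ∈ τ_Y (deduplicated):
  ∅ × ∅ = {} (∅)
  {47} × {σ} = {(47,σ)}
  {45, 47} × {σ} = {(45,σ), (47,σ)}
  {47} × {ρ, σ} = {(47,ρ), (47,σ)}
  {45, 46, 47} × {σ} = {(45,σ), (46,σ), (47,σ)}
  {45, 47} × {ρ, σ} = {(45,ρ), (45,σ), (47,ρ), (47,σ)}
  {45, 46, 47} × {ρ, σ} = {(45,ρ), (45,σ), (46,ρ), (46,σ), (47,ρ), (47,σ)}
These 7 distinct sets form the basis B.
Close under arbitrary unions to get τ_{X×Y}; counting gives |τ_{X×Y}| = 10.


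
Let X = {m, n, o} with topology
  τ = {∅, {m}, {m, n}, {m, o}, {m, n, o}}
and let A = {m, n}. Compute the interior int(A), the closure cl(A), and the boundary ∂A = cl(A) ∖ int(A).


int(A) = {m, n}, cl(A) = {m, n, o}, ∂A = {o}.

Closed sets in (X, τ) are complements of opens:
  closed(X, τ) = {∅, {n}, {o}, {n, o}, {m, n, o}}.
int(A) = ⋃ {U ∈ τ : U ⊆ A}. Opens contained in A: ∅, {m}, {m, n}.
Taking the union of these: int(A) = {m, n}.
cl(A) = ⋂ {C closed : A ⊆ C}. Closed sets containing A: {m, n, o}.
Intersecting these: cl(A) = {m, n, o}.
∂A = cl(A) ∖ int(A) = {m, n, o} ∖ {m, n} = {o}.


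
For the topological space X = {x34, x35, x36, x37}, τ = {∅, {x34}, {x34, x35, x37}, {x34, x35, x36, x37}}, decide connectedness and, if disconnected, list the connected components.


(X, τ) is connected.

Find clopen sets (U ∈ τ with X ∖ U ∈ τ):
  U = ∅, X ∖ U = {x34, x35, x36, x37} — both open, so U is clopen.
  U = {x34, x35, x36, x37}, X ∖ U = ∅ — both open, so U is clopen.
Only trivial clopens (∅ and X) exist, so (X, τ) is connected.
Compute connected components by grouping points that agree on all clopens:
  component: {x34, x35, x36, x37}


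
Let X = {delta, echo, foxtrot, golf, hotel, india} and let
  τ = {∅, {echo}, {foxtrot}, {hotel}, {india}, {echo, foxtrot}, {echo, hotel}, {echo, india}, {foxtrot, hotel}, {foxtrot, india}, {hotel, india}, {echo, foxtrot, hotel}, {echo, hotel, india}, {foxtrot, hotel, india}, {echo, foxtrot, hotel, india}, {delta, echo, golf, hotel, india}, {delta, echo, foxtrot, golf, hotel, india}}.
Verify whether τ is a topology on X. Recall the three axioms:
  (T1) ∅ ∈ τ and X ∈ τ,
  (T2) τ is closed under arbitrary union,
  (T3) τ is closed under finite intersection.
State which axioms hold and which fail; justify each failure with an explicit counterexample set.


τ is NOT a topology on X.

Axiom (T1): ∅ ∈ τ? Yes; X ∈ τ? Yes.
Axiom (T2/T3): check pairwise unions and intersections of members of τ.
Counterexample for (T2): {echo} ∪ {foxtrot, india} = {echo, foxtrot, india} ∉ τ. Therefore τ is NOT a topology.


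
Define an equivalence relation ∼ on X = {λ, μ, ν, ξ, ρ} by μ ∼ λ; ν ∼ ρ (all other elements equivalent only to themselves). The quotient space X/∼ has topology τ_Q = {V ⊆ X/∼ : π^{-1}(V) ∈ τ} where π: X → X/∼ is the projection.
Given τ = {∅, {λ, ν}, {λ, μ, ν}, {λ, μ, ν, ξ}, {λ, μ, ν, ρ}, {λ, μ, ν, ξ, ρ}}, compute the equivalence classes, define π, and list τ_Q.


X/∼ = {[λ=μ], [ν=ρ], [ξ]}; |τ_Q| = 3.

Equivalence classes: [λ=μ], [ν=ρ], [ξ].
Quotient map π: X → X/∼ sends λ ↦ [λ=μ], μ ↦ [λ=μ], ν ↦ [ν=ρ], ξ ↦ [ξ], ρ ↦ [ν=ρ].
For each subset V ⊆ X/∼, compute π^{-1}(V) ⊆ X and check whether π^{-1}(V) ∈ τ. V is open in τ_Q iff π^{-1}(V) ∈ τ.
  V = {}: π^{-1}(V) = ∅ ∈ τ ✓.
  V = {[λ=μ]}: π^{-1}(V) = {λ, μ} ∉ τ ✗.
  V = {[ν=ρ]}: π^{-1}(V) = {ν, ρ} ∉ τ ✗.
  V = {[λ=μ], [ν=ρ]}: π^{-1}(V) = {λ, μ, ν, ρ} ∈ τ ✓.
  V = {[ξ]}: π^{-1}(V) = {ξ} ∉ τ ✗.
  V = {[λ=μ], [ξ]}: π^{-1}(V) = {λ, μ, ξ} ∉ τ ✗.
  V = {[ν=ρ], [ξ]}: π^{-1}(V) = {ν, ξ, ρ} ∉ τ ✗.
  V = {[λ=μ], [ν=ρ], [ξ]}: π^{-1}(V) = {λ, μ, ν, ξ, ρ} ∈ τ ✓.
Open sets in the quotient: τ_Q = {{}, {[λ=μ], [ν=ρ]}, {[λ=μ], [ν=ρ], [ξ]}} (3 elements).


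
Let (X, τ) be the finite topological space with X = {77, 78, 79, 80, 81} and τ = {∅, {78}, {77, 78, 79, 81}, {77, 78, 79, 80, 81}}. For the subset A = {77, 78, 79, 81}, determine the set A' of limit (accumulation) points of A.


A' = {77, 79, 80, 81}

For each x ∈ X, list the open sets U ∈ τ with x ∈ U, then check whether U ∩ (A ∖ {x}) ≠ ∅ for every such U.
  x = 77: opens ∋ x are {77, 78, 79, 81}, {77, 78, 79, 80, 81}; each meets A ∖ {77}, so x IS a limit point.
  x = 78: open {78} ∋ x has {78} ∩ (A ∖ {78}) = ∅, so x is NOT a limit point.
  x = 79: opens ∋ x are {77, 78, 79, 81}, {77, 78, 79, 80, 81}; each meets A ∖ {79}, so x IS a limit point.
  x = 80: opens ∋ x are {77, 78, 79, 80, 81}; each meets A ∖ {80}, so x IS a limit point.
  x = 81: opens ∋ x are {77, 78, 79, 81}, {77, 78, 79, 80, 81}; each meets A ∖ {81}, so x IS a limit point.
Collecting: A' = {77, 79, 80, 81}.


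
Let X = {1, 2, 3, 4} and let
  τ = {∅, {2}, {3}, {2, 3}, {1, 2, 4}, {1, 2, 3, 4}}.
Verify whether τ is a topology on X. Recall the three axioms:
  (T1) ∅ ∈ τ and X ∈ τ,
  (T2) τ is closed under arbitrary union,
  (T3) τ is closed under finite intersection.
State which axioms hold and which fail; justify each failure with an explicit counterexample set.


τ IS a topology on X.

Axiom (T1): ∅ ∈ τ? Yes; X ∈ τ? Yes.
Axiom (T2/T3): check pairwise unions and intersections of members of τ.
All pairwise intersections and unions checked — each lies in τ. Therefore τ satisfies (T1), (T2), (T3): it IS a topology on X.


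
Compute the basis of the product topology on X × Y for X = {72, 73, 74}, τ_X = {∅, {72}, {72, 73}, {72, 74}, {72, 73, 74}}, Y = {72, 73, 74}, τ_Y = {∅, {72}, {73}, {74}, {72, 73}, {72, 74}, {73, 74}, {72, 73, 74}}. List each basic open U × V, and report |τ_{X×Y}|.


Basis B = {∅ × ∅, {72} × {72}, {72} × {73}, {72} × {74}, {72} × {72, 73}, {72} × {72, 74}, {72, 73} × {72}, {72, 74} × {72}, {72} × {73, 74}, {72, 73} × {73}, {72, 74} × {73}, {72, 73} × {74}, {72, 74} × {74}, {72} × {72, 73, 74}, {72, 73, 74} × {72}, {72, 73, 74} × {73}, {72, 73, 74} × {74}, {72, 73} × {72, 73}, {72, 74} × {72, 73}, {72, 73} × {72, 74}, {72, 74} × {72, 74}, {72, 73} × {73, 74}, {72, 74} × {73, 74}, {72, 73} × {72, 73, 74}, {72, 74} × {72, 73, 74}, {72, 73, 74} × {72, 73}, {72, 73, 74} × {72, 74}, {72, 73, 74} × {73, 74}, {72, 73, 74} × {72, 73, 74}}; |τ_{X×Y}| = 125.

Enumerate products U × V with U ∈ τ_X, V ∈ τ_Y (deduplicated):
  ∅ × ∅ = {} (∅)
  {72} × {72} = {(72,72)}
  {72} × {73} = {(72,73)}
  {72} × {74} = {(72,74)}
  {72} × {72, 73} = {(72,72), (72,73)}
  {72} × {72, 74} = {(72,72), (72,74)}
  {72, 73} × {72} = {(72,72), (73,72)}
  {72, 74} × {72} = {(72,72), (74,72)}
  {72} × {73, 74} = {(72,73), (72,74)}
  {72, 73} × {73} = {(72,73), (73,73)}
  {72, 74} × {73} = {(72,73), (74,73)}
  {72, 73} × {74} = {(72,74), (73,74)}
  {72, 74} × {74} = {(72,74), (74,74)}
  {72} × {72, 73, 74} = {(72,72), (72,73), (72,74)}
  {72, 73, 74} × {72} = {(72,72), (73,72), (74,72)}
  {72, 73, 74} × {73} = {(72,73), (73,73), (74,73)}
  {72, 73, 74} × {74} = {(72,74), (73,74), (74,74)}
  {72, 73} × {72, 73} = {(72,72), (72,73), (73,72), (73,73)}
  {72, 74} × {72, 73} = {(72,72), (72,73), (74,72), (74,73)}
  {72, 73} × {72, 74} = {(72,72), (72,74), (73,72), (73,74)}
  {72, 74} × {72, 74} = {(72,72), (72,74), (74,72), (74,74)}
  {72, 73} × {73, 74} = {(72,73), (72,74), (73,73), (73,74)}
  {72, 74} × {73, 74} = {(72,73), (72,74), (74,73), (74,74)}
  {72, 73} × {72, 73, 74} = {(72,72), (72,73), (72,74), (73,72), (73,73), (73,74)}
  {72, 74} × {72, 73, 74} = {(72,72), (72,73), (72,74), (74,72), (74,73), (74,74)}
  {72, 73, 74} × {72, 73} = {(72,72), (72,73), (73,72), (73,73), (74,72), (74,73)}
  {72, 73, 74} × {72, 74} = {(72,72), (72,74), (73,72), (73,74), (74,72), (74,74)}
  {72, 73, 74} × {73, 74} = {(72,73), (72,74), (73,73), (73,74), (74,73), (74,74)}
  {72, 73, 74} × {72, 73, 74} = {(72,72), (72,73), (72,74), (73,72), (73,73), (73,74), (74,72), (74,73), (74,74)}
These 29 distinct sets form the basis B.
Close under arbitrary unions to get τ_{X×Y}; counting gives |τ_{X×Y}| = 125.


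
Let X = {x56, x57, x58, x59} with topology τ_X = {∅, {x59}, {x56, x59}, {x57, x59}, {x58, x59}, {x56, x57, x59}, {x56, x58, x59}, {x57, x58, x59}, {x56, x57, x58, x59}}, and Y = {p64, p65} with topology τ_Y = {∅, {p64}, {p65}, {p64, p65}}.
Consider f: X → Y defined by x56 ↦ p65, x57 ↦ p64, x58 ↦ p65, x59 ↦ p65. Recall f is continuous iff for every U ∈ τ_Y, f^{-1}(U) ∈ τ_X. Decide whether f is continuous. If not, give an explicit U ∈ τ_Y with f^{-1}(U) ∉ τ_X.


f is NOT continuous.

Compute f^{-1}(U) for each U ∈ τ_Y:
  U = ∅: f^{-1}(U) = ∅ ∈ τ_X ✓.
  U = {p64}: f^{-1}(U) = {x57} ∉ τ_X ✗.
  U = {p65}: f^{-1}(U) = {x56, x58, x59} ∈ τ_X ✓.
  U = {p64, p65}: f^{-1}(U) = {x56, x57, x58, x59} ∈ τ_X ✓.
Found U = {p64} with f^{-1}(U) = {x57} not in τ_X. Therefore f is NOT continuous.


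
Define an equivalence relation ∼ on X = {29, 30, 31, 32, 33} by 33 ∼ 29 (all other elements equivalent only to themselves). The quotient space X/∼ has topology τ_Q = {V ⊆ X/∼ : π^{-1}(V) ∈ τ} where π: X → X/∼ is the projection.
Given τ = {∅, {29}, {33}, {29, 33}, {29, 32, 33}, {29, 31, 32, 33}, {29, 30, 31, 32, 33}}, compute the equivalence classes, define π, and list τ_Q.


X/∼ = {[29=33], [30], [31], [32]}; |τ_Q| = 5.

Equivalence classes: [29=33], [30], [31], [32].
Quotient map π: X → X/∼ sends 29 ↦ [29=33], 30 ↦ [30], 31 ↦ [31], 32 ↦ [32], 33 ↦ [29=33].
For each subset V ⊆ X/∼, compute π^{-1}(V) ⊆ X and check whether π^{-1}(V) ∈ τ. V is open in τ_Q iff π^{-1}(V) ∈ τ.
  V = {}: π^{-1}(V) = ∅ ∈ τ ✓.
  V = {[29=33]}: π^{-1}(V) = {29, 33} ∈ τ ✓.
  V = {[30]}: π^{-1}(V) = {30} ∉ τ ✗.
  V = {[29=33], [30]}: π^{-1}(V) = {29, 30, 33} ∉ τ ✗.
  V = {[31]}: π^{-1}(V) = {31} ∉ τ ✗.
  V = {[29=33], [31]}: π^{-1}(V) = {29, 31, 33} ∉ τ ✗.
  V = {[30], [31]}: π^{-1}(V) = {30, 31} ∉ τ ✗.
  V = {[29=33], [30], [31]}: π^{-1}(V) = {29, 30, 31, 33} ∉ τ ✗.
  V = {[32]}: π^{-1}(V) = {32} ∉ τ ✗.
  V = {[29=33], [32]}: π^{-1}(V) = {29, 32, 33} ∈ τ ✓.
  V = {[30], [32]}: π^{-1}(V) = {30, 32} ∉ τ ✗.
  V = {[29=33], [30], [32]}: π^{-1}(V) = {29, 30, 32, 33} ∉ τ ✗.
  V = {[31], [32]}: π^{-1}(V) = {31, 32} ∉ τ ✗.
  V = {[29=33], [31], [32]}: π^{-1}(V) = {29, 31, 32, 33} ∈ τ ✓.
  V = {[30], [31], [32]}: π^{-1}(V) = {30, 31, 32} ∉ τ ✗.
  V = {[29=33], [30], [31], [32]}: π^{-1}(V) = {29, 30, 31, 32, 33} ∈ τ ✓.
Open sets in the quotient: τ_Q = {{}, {[29=33]}, {[29=33], [32]}, {[29=33], [31], [32]}, {[29=33], [30], [31], [32]}} (5 elements).


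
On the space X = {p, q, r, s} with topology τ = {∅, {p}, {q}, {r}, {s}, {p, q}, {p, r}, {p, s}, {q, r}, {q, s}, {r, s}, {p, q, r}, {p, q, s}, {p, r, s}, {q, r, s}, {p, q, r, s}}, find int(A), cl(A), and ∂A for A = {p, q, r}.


int(A) = {p, q, r}, cl(A) = {p, q, r}, ∂A = ∅.

Closed sets in (X, τ) are complements of opens:
  closed(X, τ) = {∅, {p}, {q}, {r}, {s}, {p, q}, {p, r}, {p, s}, {q, r}, {q, s}, {r, s}, {p, q, r}, {p, q, s}, {p, r, s}, {q, r, s}, {p, q, r, s}}.
int(A) = ⋃ {U ∈ τ : U ⊆ A}. Opens contained in A: ∅, {p}, {q}, {r}, {p, q}, {p, r}, {q, r}, {p, q, r}.
Taking the union of these: int(A) = {p, q, r}.
cl(A) = ⋂ {C closed : A ⊆ C}. Closed sets containing A: {p, q, r}, {p, q, r, s}.
Intersecting these: cl(A) = {p, q, r}.
∂A = cl(A) ∖ int(A) = {p, q, r} ∖ {p, q, r} = ∅.


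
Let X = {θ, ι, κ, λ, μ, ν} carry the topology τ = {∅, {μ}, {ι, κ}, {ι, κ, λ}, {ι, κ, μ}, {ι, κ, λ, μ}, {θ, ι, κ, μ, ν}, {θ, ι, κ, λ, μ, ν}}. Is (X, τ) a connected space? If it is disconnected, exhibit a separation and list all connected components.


(X, τ) is connected.

Find clopen sets (U ∈ τ with X ∖ U ∈ τ):
  U = ∅, X ∖ U = {θ, ι, κ, λ, μ, ν} — both open, so U is clopen.
  U = {θ, ι, κ, λ, μ, ν}, X ∖ U = ∅ — both open, so U is clopen.
Only trivial clopens (∅ and X) exist, so (X, τ) is connected.
Compute connected components by grouping points that agree on all clopens:
  component: {θ, ι, κ, λ, μ, ν}


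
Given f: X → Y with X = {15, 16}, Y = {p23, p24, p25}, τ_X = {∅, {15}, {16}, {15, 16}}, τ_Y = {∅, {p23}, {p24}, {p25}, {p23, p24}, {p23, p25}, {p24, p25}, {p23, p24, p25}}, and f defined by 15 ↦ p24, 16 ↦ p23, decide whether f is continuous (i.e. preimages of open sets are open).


f IS continuous.

Compute f^{-1}(U) for each U ∈ τ_Y:
  U = ∅: f^{-1}(U) = ∅ ∈ τ_X ✓.
  U = {p23}: f^{-1}(U) = {16} ∈ τ_X ✓.
  U = {p24}: f^{-1}(U) = {15} ∈ τ_X ✓.
  U = {p25}: f^{-1}(U) = ∅ ∈ τ_X ✓.
  U = {p23, p24}: f^{-1}(U) = {15, 16} ∈ τ_X ✓.
  U = {p23, p25}: f^{-1}(U) = {16} ∈ τ_X ✓.
  U = {p24, p25}: f^{-1}(U) = {15} ∈ τ_X ✓.
  U = {p23, p24, p25}: f^{-1}(U) = {15, 16} ∈ τ_X ✓.
Every preimage lies in τ_X, so f IS continuous.


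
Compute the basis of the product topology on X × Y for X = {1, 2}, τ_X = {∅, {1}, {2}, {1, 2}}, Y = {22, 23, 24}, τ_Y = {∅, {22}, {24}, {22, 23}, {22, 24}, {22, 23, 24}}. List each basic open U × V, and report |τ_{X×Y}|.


Basis B = {∅ × ∅, {1} × {22}, {1} × {24}, {2} × {22}, {2} × {24}, {1} × {22, 23}, {1} × {22, 24}, {1, 2} × {22}, {1, 2} × {24}, {2} × {22, 23}, {2} × {22, 24}, {1} × {22, 23, 24}, {2} × {22, 23, 24}, {1, 2} × {22, 23}, {1, 2} × {22, 24}, {1, 2} × {22, 23, 24}}; |τ_{X×Y}| = 36.

Enumerate products U × V with U ∈ τ_X, V ∈ τ_Y (deduplicated):
  ∅ × ∅ = {} (∅)
  {1} × {22} = {(1,22)}
  {1} × {24} = {(1,24)}
  {2} × {22} = {(2,22)}
  {2} × {24} = {(2,24)}
  {1} × {22, 23} = {(1,22), (1,23)}
  {1} × {22, 24} = {(1,22), (1,24)}
  {1, 2} × {22} = {(1,22), (2,22)}
  {1, 2} × {24} = {(1,24), (2,24)}
  {2} × {22, 23} = {(2,22), (2,23)}
  {2} × {22, 24} = {(2,22), (2,24)}
  {1} × {22, 23, 24} = {(1,22), (1,23), (1,24)}
  {2} × {22, 23, 24} = {(2,22), (2,23), (2,24)}
  {1, 2} × {22, 23} = {(1,22), (1,23), (2,22), (2,23)}
  {1, 2} × {22, 24} = {(1,22), (1,24), (2,22), (2,24)}
  {1, 2} × {22, 23, 24} = {(1,22), (1,23), (1,24), (2,22), (2,23), (2,24)}
These 16 distinct sets form the basis B.
Close under arbitrary unions to get τ_{X×Y}; counting gives |τ_{X×Y}| = 36.


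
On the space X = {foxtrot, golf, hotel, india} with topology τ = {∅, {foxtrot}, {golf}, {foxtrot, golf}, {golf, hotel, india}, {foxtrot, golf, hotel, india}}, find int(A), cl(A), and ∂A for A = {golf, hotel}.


int(A) = {golf}, cl(A) = {golf, hotel, india}, ∂A = {hotel, india}.

Closed sets in (X, τ) are complements of opens:
  closed(X, τ) = {∅, {foxtrot}, {hotel, india}, {foxtrot, hotel, india}, {golf, hotel, india}, {foxtrot, golf, hotel, india}}.
int(A) = ⋃ {U ∈ τ : U ⊆ A}. Opens contained in A: ∅, {golf}.
Taking the union of these: int(A) = {golf}.
cl(A) = ⋂ {C closed : A ⊆ C}. Closed sets containing A: {golf, hotel, india}, {foxtrot, golf, hotel, india}.
Intersecting these: cl(A) = {golf, hotel, india}.
∂A = cl(A) ∖ int(A) = {golf, hotel, india} ∖ {golf} = {hotel, india}.


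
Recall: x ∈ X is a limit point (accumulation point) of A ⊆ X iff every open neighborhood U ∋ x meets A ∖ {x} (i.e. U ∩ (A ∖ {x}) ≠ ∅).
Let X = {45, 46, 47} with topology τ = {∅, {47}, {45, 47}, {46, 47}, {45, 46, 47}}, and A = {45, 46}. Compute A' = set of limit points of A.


A' = ∅

For each x ∈ X, list the open sets U ∈ τ with x ∈ U, then check whether U ∩ (A ∖ {x}) ≠ ∅ for every such U.
  x = 45: open {45, 47} ∋ x has {45, 47} ∩ (A ∖ {45}) = ∅, so x is NOT a limit point.
  x = 46: open {46, 47} ∋ x has {46, 47} ∩ (A ∖ {46}) = ∅, so x is NOT a limit point.
  x = 47: open {47} ∋ x has {47} ∩ (A ∖ {47}) = ∅, so x is NOT a limit point.
Collecting: A' = ∅.


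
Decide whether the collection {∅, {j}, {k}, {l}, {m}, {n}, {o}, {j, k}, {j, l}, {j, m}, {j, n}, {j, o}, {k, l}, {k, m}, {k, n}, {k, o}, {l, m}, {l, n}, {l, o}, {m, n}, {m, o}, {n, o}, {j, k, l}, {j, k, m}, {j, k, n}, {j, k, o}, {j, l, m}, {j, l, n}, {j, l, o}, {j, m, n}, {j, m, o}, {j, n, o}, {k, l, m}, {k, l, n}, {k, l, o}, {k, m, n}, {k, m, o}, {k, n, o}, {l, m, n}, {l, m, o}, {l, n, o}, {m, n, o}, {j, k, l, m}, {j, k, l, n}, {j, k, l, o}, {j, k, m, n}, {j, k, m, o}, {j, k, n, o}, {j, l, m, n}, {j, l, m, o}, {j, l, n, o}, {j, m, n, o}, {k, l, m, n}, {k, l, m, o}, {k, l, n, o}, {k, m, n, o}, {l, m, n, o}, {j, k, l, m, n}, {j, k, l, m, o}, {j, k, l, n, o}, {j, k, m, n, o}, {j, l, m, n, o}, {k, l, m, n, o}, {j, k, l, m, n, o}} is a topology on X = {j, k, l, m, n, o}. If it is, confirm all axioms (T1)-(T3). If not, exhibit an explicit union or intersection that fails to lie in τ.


τ IS a topology on X.

Axiom (T1): ∅ ∈ τ? Yes; X ∈ τ? Yes.
Axiom (T2/T3): check pairwise unions and intersections of members of τ.
All pairwise intersections and unions checked — each lies in τ. Therefore τ satisfies (T1), (T2), (T3): it IS a topology on X.


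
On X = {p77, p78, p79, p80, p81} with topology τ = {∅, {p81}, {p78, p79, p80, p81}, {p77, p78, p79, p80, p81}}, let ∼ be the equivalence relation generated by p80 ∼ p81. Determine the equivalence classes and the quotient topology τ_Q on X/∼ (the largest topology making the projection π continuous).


X/∼ = {[p77], [p78], [p79], [p80=p81]}; |τ_Q| = 3.

Equivalence classes: [p77], [p78], [p79], [p80=p81].
Quotient map π: X → X/∼ sends p77 ↦ [p77], p78 ↦ [p78], p79 ↦ [p79], p80 ↦ [p80=p81], p81 ↦ [p80=p81].
For each subset V ⊆ X/∼, compute π^{-1}(V) ⊆ X and check whether π^{-1}(V) ∈ τ. V is open in τ_Q iff π^{-1}(V) ∈ τ.
  V = {}: π^{-1}(V) = ∅ ∈ τ ✓.
  V = {[p77]}: π^{-1}(V) = {p77} ∉ τ ✗.
  V = {[p78]}: π^{-1}(V) = {p78} ∉ τ ✗.
  V = {[p77], [p78]}: π^{-1}(V) = {p77, p78} ∉ τ ✗.
  V = {[p79]}: π^{-1}(V) = {p79} ∉ τ ✗.
  V = {[p77], [p79]}: π^{-1}(V) = {p77, p79} ∉ τ ✗.
  V = {[p78], [p79]}: π^{-1}(V) = {p78, p79} ∉ τ ✗.
  V = {[p77], [p78], [p79]}: π^{-1}(V) = {p77, p78, p79} ∉ τ ✗.
  V = {[p80=p81]}: π^{-1}(V) = {p80, p81} ∉ τ ✗.
  V = {[p77], [p80=p81]}: π^{-1}(V) = {p77, p80, p81} ∉ τ ✗.
  V = {[p78], [p80=p81]}: π^{-1}(V) = {p78, p80, p81} ∉ τ ✗.
  V = {[p77], [p78], [p80=p81]}: π^{-1}(V) = {p77, p78, p80, p81} ∉ τ ✗.
  V = {[p79], [p80=p81]}: π^{-1}(V) = {p79, p80, p81} ∉ τ ✗.
  V = {[p77], [p79], [p80=p81]}: π^{-1}(V) = {p77, p79, p80, p81} ∉ τ ✗.
  V = {[p78], [p79], [p80=p81]}: π^{-1}(V) = {p78, p79, p80, p81} ∈ τ ✓.
  V = {[p77], [p78], [p79], [p80=p81]}: π^{-1}(V) = {p77, p78, p79, p80, p81} ∈ τ ✓.
Open sets in the quotient: τ_Q = {{}, {[p78], [p79], [p80=p81]}, {[p77], [p78], [p79], [p80=p81]}} (3 elements).


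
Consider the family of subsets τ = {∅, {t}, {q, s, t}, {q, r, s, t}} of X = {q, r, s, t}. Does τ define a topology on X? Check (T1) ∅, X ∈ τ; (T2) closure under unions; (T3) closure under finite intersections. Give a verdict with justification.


τ IS a topology on X.

Axiom (T1): ∅ ∈ τ? Yes; X ∈ τ? Yes.
Axiom (T2/T3): check pairwise unions and intersections of members of τ.
All pairwise intersections and unions checked — each lies in τ. Therefore τ satisfies (T1), (T2), (T3): it IS a topology on X.


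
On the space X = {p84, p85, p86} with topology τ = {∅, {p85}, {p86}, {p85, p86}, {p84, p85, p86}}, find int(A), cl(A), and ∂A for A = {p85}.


int(A) = {p85}, cl(A) = {p84, p85}, ∂A = {p84}.

Closed sets in (X, τ) are complements of opens:
  closed(X, τ) = {∅, {p84}, {p84, p85}, {p84, p86}, {p84, p85, p86}}.
int(A) = ⋃ {U ∈ τ : U ⊆ A}. Opens contained in A: ∅, {p85}.
Taking the union of these: int(A) = {p85}.
cl(A) = ⋂ {C closed : A ⊆ C}. Closed sets containing A: {p84, p85}, {p84, p85, p86}.
Intersecting these: cl(A) = {p84, p85}.
∂A = cl(A) ∖ int(A) = {p84, p85} ∖ {p85} = {p84}.


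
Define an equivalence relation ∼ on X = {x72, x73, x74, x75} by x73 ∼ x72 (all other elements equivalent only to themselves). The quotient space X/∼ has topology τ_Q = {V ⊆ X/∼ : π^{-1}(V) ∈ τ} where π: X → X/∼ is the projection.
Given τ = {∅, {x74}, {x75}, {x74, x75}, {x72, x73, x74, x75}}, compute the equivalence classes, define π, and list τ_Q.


X/∼ = {[x72=x73], [x74], [x75]}; |τ_Q| = 5.

Equivalence classes: [x72=x73], [x74], [x75].
Quotient map π: X → X/∼ sends x72 ↦ [x72=x73], x73 ↦ [x72=x73], x74 ↦ [x74], x75 ↦ [x75].
For each subset V ⊆ X/∼, compute π^{-1}(V) ⊆ X and check whether π^{-1}(V) ∈ τ. V is open in τ_Q iff π^{-1}(V) ∈ τ.
  V = {}: π^{-1}(V) = ∅ ∈ τ ✓.
  V = {[x72=x73]}: π^{-1}(V) = {x72, x73} ∉ τ ✗.
  V = {[x74]}: π^{-1}(V) = {x74} ∈ τ ✓.
  V = {[x72=x73], [x74]}: π^{-1}(V) = {x72, x73, x74} ∉ τ ✗.
  V = {[x75]}: π^{-1}(V) = {x75} ∈ τ ✓.
  V = {[x72=x73], [x75]}: π^{-1}(V) = {x72, x73, x75} ∉ τ ✗.
  V = {[x74], [x75]}: π^{-1}(V) = {x74, x75} ∈ τ ✓.
  V = {[x72=x73], [x74], [x75]}: π^{-1}(V) = {x72, x73, x74, x75} ∈ τ ✓.
Open sets in the quotient: τ_Q = {{}, {[x74]}, {[x75]}, {[x74], [x75]}, {[x72=x73], [x74], [x75]}} (5 elements).


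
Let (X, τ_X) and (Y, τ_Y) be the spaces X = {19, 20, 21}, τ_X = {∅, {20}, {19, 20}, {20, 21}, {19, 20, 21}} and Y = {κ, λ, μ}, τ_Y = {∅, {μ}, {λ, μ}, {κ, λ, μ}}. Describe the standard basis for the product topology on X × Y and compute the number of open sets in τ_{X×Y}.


Basis B = {∅ × ∅, {20} × {μ}, {19, 20} × {μ}, {20} × {λ, μ}, {20, 21} × {μ}, {19, 20, 21} × {μ}, {20} × {κ, λ, μ}, {19, 20} × {λ, μ}, {20, 21} × {λ, μ}, {19, 20} × {κ, λ, μ}, {19, 20, 21} × {λ, μ}, {20, 21} × {κ, λ, μ}, {19, 20, 21} × {κ, λ, μ}}; |τ_{X×Y}| = 30.

Enumerate products U × V with U ∈ τ_X, V ∈ τ_Y (deduplicated):
  ∅ × ∅ = {} (∅)
  {20} × {μ} = {(20,μ)}
  {19, 20} × {μ} = {(19,μ), (20,μ)}
  {20} × {λ, μ} = {(20,λ), (20,μ)}
  {20, 21} × {μ} = {(20,μ), (21,μ)}
  {19, 20, 21} × {μ} = {(19,μ), (20,μ), (21,μ)}
  {20} × {κ, λ, μ} = {(20,κ), (20,λ), (20,μ)}
  {19, 20} × {λ, μ} = {(19,λ), (19,μ), (20,λ), (20,μ)}
  {20, 21} × {λ, μ} = {(20,λ), (20,μ), (21,λ), (21,μ)}
  {19, 20} × {κ, λ, μ} = {(19,κ), (19,λ), (19,μ), (20,κ), (20,λ), (20,μ)}
  {19, 20, 21} × {λ, μ} = {(19,λ), (19,μ), (20,λ), (20,μ), (21,λ), (21,μ)}
  {20, 21} × {κ, λ, μ} = {(20,κ), (20,λ), (20,μ), (21,κ), (21,λ), (21,μ)}
  {19, 20, 21} × {κ, λ, μ} = {(19,κ), (19,λ), (19,μ), (20,κ), (20,λ), (20,μ), (21,κ), (21,λ), (21,μ)}
These 13 distinct sets form the basis B.
Close under arbitrary unions to get τ_{X×Y}; counting gives |τ_{X×Y}| = 30.


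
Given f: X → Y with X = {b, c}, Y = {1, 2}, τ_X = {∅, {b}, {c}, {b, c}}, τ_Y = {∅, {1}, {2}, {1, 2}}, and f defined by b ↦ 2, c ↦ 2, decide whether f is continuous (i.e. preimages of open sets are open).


f IS continuous.

Compute f^{-1}(U) for each U ∈ τ_Y:
  U = ∅: f^{-1}(U) = ∅ ∈ τ_X ✓.
  U = {1}: f^{-1}(U) = ∅ ∈ τ_X ✓.
  U = {2}: f^{-1}(U) = {b, c} ∈ τ_X ✓.
  U = {1, 2}: f^{-1}(U) = {b, c} ∈ τ_X ✓.
Every preimage lies in τ_X, so f IS continuous.


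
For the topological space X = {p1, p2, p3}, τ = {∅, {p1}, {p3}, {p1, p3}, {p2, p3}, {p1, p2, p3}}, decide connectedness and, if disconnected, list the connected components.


(X, τ) is disconnected; components = [{p1}, {p2, p3}].

Find clopen sets (U ∈ τ with X ∖ U ∈ τ):
  U = ∅, X ∖ U = {p1, p2, p3} — both open, so U is clopen.
  U = {p1}, X ∖ U = {p2, p3} — both open, so U is clopen.
  U = {p2, p3}, X ∖ U = {p1} — both open, so U is clopen.
  U = {p1, p2, p3}, X ∖ U = ∅ — both open, so U is clopen.
Nontrivial clopen(s) exist: e.g. {p2, p3}. So (X, τ) is disconnected.
Compute connected components by grouping points that agree on all clopens:
  component: {p1}
  component: {p2, p3}


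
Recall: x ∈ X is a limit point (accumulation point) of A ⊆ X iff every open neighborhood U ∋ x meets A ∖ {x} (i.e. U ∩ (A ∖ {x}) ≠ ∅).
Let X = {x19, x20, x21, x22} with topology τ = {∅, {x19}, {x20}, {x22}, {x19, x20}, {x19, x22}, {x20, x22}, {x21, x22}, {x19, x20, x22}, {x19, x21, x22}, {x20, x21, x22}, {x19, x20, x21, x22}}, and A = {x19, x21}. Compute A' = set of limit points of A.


A' = ∅

For each x ∈ X, list the open sets U ∈ τ with x ∈ U, then check whether U ∩ (A ∖ {x}) ≠ ∅ for every such U.
  x = x19: open {x19} ∋ x has {x19} ∩ (A ∖ {x19}) = ∅, so x is NOT a limit point.
  x = x20: open {x20} ∋ x has {x20} ∩ (A ∖ {x20}) = ∅, so x is NOT a limit point.
  x = x21: open {x21, x22} ∋ x has {x21, x22} ∩ (A ∖ {x21}) = ∅, so x is NOT a limit point.
  x = x22: open {x22} ∋ x has {x22} ∩ (A ∖ {x22}) = ∅, so x is NOT a limit point.
Collecting: A' = ∅.


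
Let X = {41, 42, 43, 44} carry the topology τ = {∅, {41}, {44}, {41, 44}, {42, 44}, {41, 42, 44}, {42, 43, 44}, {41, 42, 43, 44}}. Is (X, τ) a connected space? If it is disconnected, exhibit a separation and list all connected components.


(X, τ) is disconnected; components = [{41}, {42, 43, 44}].

Find clopen sets (U ∈ τ with X ∖ U ∈ τ):
  U = ∅, X ∖ U = {41, 42, 43, 44} — both open, so U is clopen.
  U = {41}, X ∖ U = {42, 43, 44} — both open, so U is clopen.
  U = {42, 43, 44}, X ∖ U = {41} — both open, so U is clopen.
  U = {41, 42, 43, 44}, X ∖ U = ∅ — both open, so U is clopen.
Nontrivial clopen(s) exist: e.g. {41}. So (X, τ) is disconnected.
Compute connected components by grouping points that agree on all clopens:
  component: {41}
  component: {42, 43, 44}


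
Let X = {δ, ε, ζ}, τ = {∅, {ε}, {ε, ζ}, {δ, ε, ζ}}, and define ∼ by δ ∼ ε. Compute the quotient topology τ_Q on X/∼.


X/∼ = {[δ=ε], [ζ]}; |τ_Q| = 2.

Equivalence classes: [δ=ε], [ζ].
Quotient map π: X → X/∼ sends δ ↦ [δ=ε], ε ↦ [δ=ε], ζ ↦ [ζ].
For each subset V ⊆ X/∼, compute π^{-1}(V) ⊆ X and check whether π^{-1}(V) ∈ τ. V is open in τ_Q iff π^{-1}(V) ∈ τ.
  V = {}: π^{-1}(V) = ∅ ∈ τ ✓.
  V = {[δ=ε]}: π^{-1}(V) = {δ, ε} ∉ τ ✗.
  V = {[ζ]}: π^{-1}(V) = {ζ} ∉ τ ✗.
  V = {[δ=ε], [ζ]}: π^{-1}(V) = {δ, ε, ζ} ∈ τ ✓.
Open sets in the quotient: τ_Q = {{}, {[δ=ε], [ζ]}} (2 elements).


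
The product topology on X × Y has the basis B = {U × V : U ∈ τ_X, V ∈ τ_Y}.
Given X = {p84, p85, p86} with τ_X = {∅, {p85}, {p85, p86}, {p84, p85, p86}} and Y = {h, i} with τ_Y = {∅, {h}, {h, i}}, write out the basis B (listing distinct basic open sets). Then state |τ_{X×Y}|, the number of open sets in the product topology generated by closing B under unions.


Basis B = {∅ × ∅, {p85} × {h}, {p85} × {h, i}, {p85, p86} × {h}, {p84, p85, p86} × {h}, {p85, p86} × {h, i}, {p84, p85, p86} × {h, i}}; |τ_{X×Y}| = 10.

Enumerate products U × V with U ∈ τ_X, V ∈ τ_Y (deduplicated):
  ∅ × ∅ = {} (∅)
  {p85} × {h} = {(p85,h)}
  {p85} × {h, i} = {(p85,h), (p85,i)}
  {p85, p86} × {h} = {(p85,h), (p86,h)}
  {p84, p85, p86} × {h} = {(p84,h), (p85,h), (p86,h)}
  {p85, p86} × {h, i} = {(p85,h), (p85,i), (p86,h), (p86,i)}
  {p84, p85, p86} × {h, i} = {(p84,h), (p84,i), (p85,h), (p85,i), (p86,h), (p86,i)}
These 7 distinct sets form the basis B.
Close under arbitrary unions to get τ_{X×Y}; counting gives |τ_{X×Y}| = 10.


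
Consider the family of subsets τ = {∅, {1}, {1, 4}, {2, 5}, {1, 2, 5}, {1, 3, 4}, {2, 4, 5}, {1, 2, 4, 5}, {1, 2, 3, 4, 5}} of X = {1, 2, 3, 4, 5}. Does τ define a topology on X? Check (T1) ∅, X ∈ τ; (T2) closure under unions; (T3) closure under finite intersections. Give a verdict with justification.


τ is NOT a topology on X.

Axiom (T1): ∅ ∈ τ? Yes; X ∈ τ? Yes.
Axiom (T2/T3): check pairwise unions and intersections of members of τ.
Counterexample for (T3): {1, 4} ∩ {2, 4, 5} = {4} ∉ τ. Therefore τ is NOT a topology.


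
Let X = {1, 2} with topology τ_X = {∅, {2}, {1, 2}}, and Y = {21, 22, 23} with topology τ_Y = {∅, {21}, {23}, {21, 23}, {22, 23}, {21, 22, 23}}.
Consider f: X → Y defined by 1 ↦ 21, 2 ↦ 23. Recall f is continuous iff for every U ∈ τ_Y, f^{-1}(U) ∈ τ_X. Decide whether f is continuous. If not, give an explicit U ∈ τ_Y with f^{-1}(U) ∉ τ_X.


f is NOT continuous.

Compute f^{-1}(U) for each U ∈ τ_Y:
  U = ∅: f^{-1}(U) = ∅ ∈ τ_X ✓.
  U = {21}: f^{-1}(U) = {1} ∉ τ_X ✗.
  U = {23}: f^{-1}(U) = {2} ∈ τ_X ✓.
  U = {21, 23}: f^{-1}(U) = {1, 2} ∈ τ_X ✓.
  U = {22, 23}: f^{-1}(U) = {2} ∈ τ_X ✓.
  U = {21, 22, 23}: f^{-1}(U) = {1, 2} ∈ τ_X ✓.
Found U = {21} with f^{-1}(U) = {1} not in τ_X. Therefore f is NOT continuous.


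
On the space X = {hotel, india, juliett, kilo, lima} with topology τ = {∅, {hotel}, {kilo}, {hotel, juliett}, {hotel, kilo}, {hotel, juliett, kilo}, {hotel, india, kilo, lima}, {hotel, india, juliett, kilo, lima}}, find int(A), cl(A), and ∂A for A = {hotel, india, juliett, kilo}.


int(A) = {hotel, juliett, kilo}, cl(A) = {hotel, india, juliett, kilo, lima}, ∂A = {india, lima}.

Closed sets in (X, τ) are complements of opens:
  closed(X, τ) = {∅, {juliett}, {india, lima}, {india, juliett, lima}, {india, kilo, lima}, {hotel, india, juliett, lima}, {india, juliett, kilo, lima}, {hotel, india, juliett, kilo, lima}}.
int(A) = ⋃ {U ∈ τ : U ⊆ A}. Opens contained in A: ∅, {hotel}, {kilo}, {hotel, juliett}, {hotel, kilo}, {hotel, juliett, kilo}.
Taking the union of these: int(A) = {hotel, juliett, kilo}.
cl(A) = ⋂ {C closed : A ⊆ C}. Closed sets containing A: {hotel, india, juliett, kilo, lima}.
Intersecting these: cl(A) = {hotel, india, juliett, kilo, lima}.
∂A = cl(A) ∖ int(A) = {hotel, india, juliett, kilo, lima} ∖ {hotel, juliett, kilo} = {india, lima}.


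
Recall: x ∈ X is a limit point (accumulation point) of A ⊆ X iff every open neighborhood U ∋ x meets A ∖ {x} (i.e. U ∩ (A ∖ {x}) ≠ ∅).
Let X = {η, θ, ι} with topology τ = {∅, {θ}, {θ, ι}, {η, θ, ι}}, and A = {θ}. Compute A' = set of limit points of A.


A' = {η, ι}

For each x ∈ X, list the open sets U ∈ τ with x ∈ U, then check whether U ∩ (A ∖ {x}) ≠ ∅ for every such U.
  x = η: opens ∋ x are {η, θ, ι}; each meets A ∖ {η}, so x IS a limit point.
  x = θ: open {θ} ∋ x has {θ} ∩ (A ∖ {θ}) = ∅, so x is NOT a limit point.
  x = ι: opens ∋ x are {θ, ι}, {η, θ, ι}; each meets A ∖ {ι}, so x IS a limit point.
Collecting: A' = {η, ι}.


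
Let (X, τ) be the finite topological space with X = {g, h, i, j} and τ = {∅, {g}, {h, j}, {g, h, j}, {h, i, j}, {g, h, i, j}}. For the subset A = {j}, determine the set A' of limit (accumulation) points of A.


A' = {h, i}

For each x ∈ X, list the open sets U ∈ τ with x ∈ U, then check whether U ∩ (A ∖ {x}) ≠ ∅ for every such U.
  x = g: open {g} ∋ x has {g} ∩ (A ∖ {g}) = ∅, so x is NOT a limit point.
  x = h: opens ∋ x are {h, j}, {g, h, j}, {h, i, j}, {g, h, i, j}; each meets A ∖ {h}, so x IS a limit point.
  x = i: opens ∋ x are {h, i, j}, {g, h, i, j}; each meets A ∖ {i}, so x IS a limit point.
  x = j: open {h, j} ∋ x has {h, j} ∩ (A ∖ {j}) = ∅, so x is NOT a limit point.
Collecting: A' = {h, i}.


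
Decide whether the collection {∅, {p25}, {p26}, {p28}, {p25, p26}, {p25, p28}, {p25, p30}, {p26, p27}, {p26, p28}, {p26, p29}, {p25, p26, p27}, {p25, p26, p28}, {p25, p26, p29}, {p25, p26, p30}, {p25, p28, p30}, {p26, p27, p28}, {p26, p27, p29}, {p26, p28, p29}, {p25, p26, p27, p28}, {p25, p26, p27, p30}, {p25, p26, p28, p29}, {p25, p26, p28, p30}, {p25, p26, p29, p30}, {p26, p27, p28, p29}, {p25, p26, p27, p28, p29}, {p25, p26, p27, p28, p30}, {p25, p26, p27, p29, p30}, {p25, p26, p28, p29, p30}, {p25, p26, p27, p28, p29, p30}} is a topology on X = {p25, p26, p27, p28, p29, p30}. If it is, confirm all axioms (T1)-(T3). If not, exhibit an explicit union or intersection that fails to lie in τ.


τ is NOT a topology on X.

Axiom (T1): ∅ ∈ τ? Yes; X ∈ τ? Yes.
Axiom (T2/T3): check pairwise unions and intersections of members of τ.
Counterexample for (T2): {p25} ∪ {p26, p27, p29} = {p25, p26, p27, p29} ∉ τ. Therefore τ is NOT a topology.


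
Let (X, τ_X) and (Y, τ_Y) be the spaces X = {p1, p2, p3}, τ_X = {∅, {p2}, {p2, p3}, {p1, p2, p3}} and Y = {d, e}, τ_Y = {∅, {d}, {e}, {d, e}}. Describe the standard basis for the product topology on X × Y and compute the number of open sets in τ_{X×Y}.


Basis B = {∅ × ∅, {p2} × {d}, {p2} × {e}, {p2} × {d, e}, {p2, p3} × {d}, {p2, p3} × {e}, {p1, p2, p3} × {d}, {p1, p2, p3} × {e}, {p2, p3} × {d, e}, {p1, p2, p3} × {d, e}}; |τ_{X×Y}| = 16.

Enumerate products U × V with U ∈ τ_X, V ∈ τ_Y (deduplicated):
  ∅ × ∅ = {} (∅)
  {p2} × {d} = {(p2,d)}
  {p2} × {e} = {(p2,e)}
  {p2} × {d, e} = {(p2,d), (p2,e)}
  {p2, p3} × {d} = {(p2,d), (p3,d)}
  {p2, p3} × {e} = {(p2,e), (p3,e)}
  {p1, p2, p3} × {d} = {(p1,d), (p2,d), (p3,d)}
  {p1, p2, p3} × {e} = {(p1,e), (p2,e), (p3,e)}
  {p2, p3} × {d, e} = {(p2,d), (p2,e), (p3,d), (p3,e)}
  {p1, p2, p3} × {d, e} = {(p1,d), (p1,e), (p2,d), (p2,e), (p3,d), (p3,e)}
These 10 distinct sets form the basis B.
Close under arbitrary unions to get τ_{X×Y}; counting gives |τ_{X×Y}| = 16.
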